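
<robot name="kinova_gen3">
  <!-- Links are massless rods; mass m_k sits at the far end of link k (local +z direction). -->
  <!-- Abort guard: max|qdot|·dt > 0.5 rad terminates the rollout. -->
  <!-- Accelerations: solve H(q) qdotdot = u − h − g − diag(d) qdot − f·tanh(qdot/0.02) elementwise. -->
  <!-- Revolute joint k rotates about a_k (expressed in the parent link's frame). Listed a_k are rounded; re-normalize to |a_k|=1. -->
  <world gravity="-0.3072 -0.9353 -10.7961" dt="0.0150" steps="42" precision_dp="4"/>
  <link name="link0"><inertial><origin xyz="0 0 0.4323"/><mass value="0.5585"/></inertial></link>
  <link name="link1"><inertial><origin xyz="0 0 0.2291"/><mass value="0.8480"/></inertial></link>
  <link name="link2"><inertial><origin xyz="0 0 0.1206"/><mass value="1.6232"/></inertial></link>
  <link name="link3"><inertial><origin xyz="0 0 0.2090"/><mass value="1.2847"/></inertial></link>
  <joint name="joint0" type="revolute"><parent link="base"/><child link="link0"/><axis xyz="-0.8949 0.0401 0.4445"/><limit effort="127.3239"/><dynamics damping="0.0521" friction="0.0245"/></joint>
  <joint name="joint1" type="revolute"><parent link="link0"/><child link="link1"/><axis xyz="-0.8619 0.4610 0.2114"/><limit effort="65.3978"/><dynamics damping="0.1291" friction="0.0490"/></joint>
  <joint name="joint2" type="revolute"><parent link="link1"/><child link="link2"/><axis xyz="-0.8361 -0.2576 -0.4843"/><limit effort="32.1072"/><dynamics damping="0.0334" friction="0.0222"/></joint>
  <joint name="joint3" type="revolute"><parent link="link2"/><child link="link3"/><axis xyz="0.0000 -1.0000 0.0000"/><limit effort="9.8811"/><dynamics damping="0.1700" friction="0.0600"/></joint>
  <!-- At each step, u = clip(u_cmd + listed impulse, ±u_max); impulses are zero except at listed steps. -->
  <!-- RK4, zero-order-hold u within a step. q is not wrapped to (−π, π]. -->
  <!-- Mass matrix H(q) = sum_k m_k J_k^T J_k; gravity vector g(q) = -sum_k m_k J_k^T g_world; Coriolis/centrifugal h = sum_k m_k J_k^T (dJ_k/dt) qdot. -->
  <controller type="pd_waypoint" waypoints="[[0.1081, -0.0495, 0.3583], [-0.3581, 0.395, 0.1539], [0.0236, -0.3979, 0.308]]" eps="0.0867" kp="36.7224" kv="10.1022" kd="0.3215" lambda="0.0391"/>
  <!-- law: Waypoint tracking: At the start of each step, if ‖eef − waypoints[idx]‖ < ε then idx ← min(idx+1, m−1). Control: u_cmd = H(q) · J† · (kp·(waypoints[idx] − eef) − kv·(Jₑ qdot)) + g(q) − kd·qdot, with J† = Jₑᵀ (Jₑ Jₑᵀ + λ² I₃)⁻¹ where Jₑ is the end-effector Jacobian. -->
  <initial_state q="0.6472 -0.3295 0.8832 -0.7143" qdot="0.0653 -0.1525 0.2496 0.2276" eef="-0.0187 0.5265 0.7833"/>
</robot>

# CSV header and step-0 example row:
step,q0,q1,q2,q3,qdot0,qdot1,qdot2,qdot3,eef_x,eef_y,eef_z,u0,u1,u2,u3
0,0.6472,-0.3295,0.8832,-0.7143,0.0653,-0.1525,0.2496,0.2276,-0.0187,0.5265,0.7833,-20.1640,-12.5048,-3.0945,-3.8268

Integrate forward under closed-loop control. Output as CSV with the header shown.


step,q0,q1,q2,q3,qdot0,qdot1,qdot2,qdot3,eef_x,eef_y,eef_z,u0,u1,u2,u3
1,0.6512,-0.3440,0.9093,-0.7268,0.4621,-1.7540,3.1790,-1.8286,-0.0190,0.5252,0.7820,-16.6409,-10.2003,-3.6962,-2.7051
2,0.6606,-0.3768,0.9644,-0.7625,0.7867,-2.5916,4.1190,-2.8929,-0.0184,0.5208,0.7797,-9.7305,-7.0474,-3.2922,-2.1520
3,0.6751,-0.4197,1.0263,-0.8120,1.1490,-3.1050,4.0959,-3.6776,-0.0173,0.5144,0.7772,-2.1076,-3.8169,-2.5795,-1.7886
4,0.6956,-0.4690,1.0835,-0.8731,1.5801,-3.4495,3.4632,-4.4608,-0.0162,0.5063,0.7746,3.9272,-1.1639,-1.8979,-1.4826
5,0.7229,-0.5225,1.1275,-0.9461,2.0577,-3.6627,2.3332,-5.2574,-0.0153,0.4971,0.7714,5.8812,0.1668,-1.4481,-1.2159
6,0.7572,-0.5782,1.1521,-1.0299,2.5139,-3.7667,0.8558,-5.9027,-0.0148,0.4869,0.7669,2.4463,-0.2675,-1.3136,-1.0112
7,0.7975,-0.6351,1.1544,-1.1208,2.8610,-3.8206,-0.5892,-6.1900,-0.0148,0.4761,0.7602,-5.0547,-2.1010,-1.4583,-0.8691
8,0.8416,-0.6927,1.1389,-1.2129,3.0320,-3.8774,-1.4881,-6.0743,-0.0151,0.4651,0.7508,-13.5383,-4.3268,-1.7761,-0.7329
9,0.8870,-0.7510,1.1146,-1.3012,3.0233,-3.9099,-1.7532,-5.7094,-0.0156,0.4540,0.7387,-20.4290,-6.0503,-2.0891,-0.5309
10,0.9313,-0.8094,1.0894,-1.3834,2.8825,-3.8869,-1.6103,-5.2776,-0.0163,0.4429,0.7247,-24.9254,-6.9598,-2.2849,-0.2398
11,0.9729,-0.8671,1.0673,-1.4593,2.6683,-3.8081,-1.3547,-4.8694,-0.0170,0.4317,0.7094,-27.3877,-7.1666,-2.3306,0.1163
12,1.0110,-0.9233,1.0489,-1.5294,2.4199,-3.6934,-1.1304,-4.5070,-0.0176,0.4202,0.6937,-28.4478,-6.8882,-2.2558,0.5034
13,1.0453,-0.9776,1.0333,-1.5945,2.1569,-3.5611,-0.9691,-4.1888,-0.0179,0.4083,0.6780,-28.6053,-6.2995,-2.1047,0.8957
14,1.0756,-1.0300,1.0198,-1.6551,1.8884,-3.4218,-0.8637,-3.9087,-0.0180,0.3959,0.6625,-28.1892,-5.5181,-1.9137,1.2762
15,1.1018,-1.0802,1.0075,-1.7118,1.6185,-3.2807,-0.8006,-3.6603,-0.0178,0.3830,0.6474,-27.4105,-4.6218,-1.7074,1.6336
16,1.1241,-1.1283,0.9958,-1.7649,1.3492,-3.1396,-0.7684,-3.4381,-0.0172,0.3697,0.6329,-26.4058,-3.6643,-1.5015,1.9610
17,1.1423,-1.1743,0.9845,-1.8149,1.0816,-2.9985,-0.7594,-3.2379,-0.0164,0.3560,0.6191,-25.2658,-2.6837,-1.3055,2.2538
18,1.1565,-1.2182,0.9731,-1.8621,0.8164,-2.8572,-0.7685,-3.0564,-0.0154,0.3419,0.6059,-24.0518,-1.7083,-1.1253,2.5096
19,1.1668,-1.2599,0.9615,-1.9066,0.5540,-2.7151,-0.7925,-2.8912,-0.0141,0.3275,0.5935,-22.8054,-0.7593,-0.9640,2.7272
20,1.1732,-1.2995,0.9494,-1.9488,0.2951,-2.5718,-0.8297,-2.7404,-0.0126,0.3129,0.5818,-21.5547,0.1469,-0.8230,2.9064
21,1.1757,-1.3370,0.9366,-1.9888,0.0401,-2.4273,-0.8790,-2.6025,-0.0110,0.2981,0.5709,-20.3181,0.9978,-0.7026,3.0479
22,1.1744,-1.3723,0.9230,-2.0269,-0.2088,-2.2835,-0.9410,-2.4741,-0.0092,0.2832,0.5606,-19.1142,1.7818,-0.6026,3.1523
23,1.1695,-1.4054,0.9084,-2.0631,-0.4522,-2.1395,-1.0145,-2.3563,-0.0074,0.2682,0.5511,-17.9411,2.4937,-0.5220,3.2220
24,1.1609,-1.4364,0.8925,-2.0976,-0.6893,-1.9960,-1.0997,-2.2484,-0.0056,0.2533,0.5423,-16.7995,3.1277,-0.4595,3.2587
25,1.1489,-1.4653,0.8753,-2.1306,-0.9193,-1.8545,-1.1969,-2.1492,-0.0037,0.2384,0.5342,-15.6879,3.6793,-0.4140,3.2646
26,1.1334,-1.4921,0.8566,-2.1621,-1.1409,-1.7170,-1.3067,-2.0576,-0.0018,0.2235,0.5267,-14.6012,4.1448,-0.3840,3.2414
27,1.1147,-1.5168,0.8360,-2.1923,-1.3530,-1.5857,-1.4294,-1.9722,0.0000,0.2088,0.5199,-13.5302,4.5216,-0.3678,3.1912
28,1.0929,-1.5397,0.8136,-2.2213,-1.5541,-1.4637,-1.5654,-1.8914,0.0018,0.1942,0.5136,-12.4601,4.8076,-0.3636,3.1160
29,1.0682,-1.5608,0.7890,-2.2491,-1.7425,-1.3546,-1.7148,-1.8131,0.0035,0.1797,0.5079,-11.3679,5.0029,-0.3687,3.0174
30,1.0408,-1.5805,0.7621,-2.2757,-1.9162,-1.2626,-1.8771,-1.7347,0.0051,0.1654,0.5027,-10.2191,5.1100,-0.3792,2.8971
31,1.0109,-1.5989,0.7326,-2.3011,-2.0722,-1.1932,-2.0508,-1.6525,0.0065,0.1513,0.4980,-8.9628,5.1379,-0.3892,2.7563
32,0.9788,-1.6165,0.7005,-2.3251,-2.2066,-1.1528,-2.2324,-1.5615,0.0078,0.1373,0.4937,-7.5262,5.1070,-0.3891,2.5958
33,0.9449,-1.6337,0.6656,-2.3478,-2.3139,-1.1486,-2.4156,-1.4551,0.0089,0.1234,0.4898,-5.8154,5.0577,-0.3651,2.4163
34,0.9097,-1.6513,0.6281,-2.3686,-2.3863,-1.1880,-2.5893,-1.3250,0.0097,0.1098,0.4862,-3.7303,5.0581,-0.2987,2.2185
35,0.8737,-1.6698,0.5882,-2.3872,-2.4145,-1.2770,-2.7368,-1.1620,0.0103,0.0963,0.4827,-1.2070,5.2050,-0.1711,2.0033
36,0.8377,-1.6900,0.5464,-2.4031,-2.3883,-1.4168,-2.8359,-0.9580,0.0106,0.0830,0.4794,1.7096,5.6023,0.0274,1.7734
37,0.8026,-1.7126,0.5037,-2.4156,-2.2996,-1.6008,-2.8633,-0.7092,0.0106,0.0700,0.4762,4.8073,6.3129,0.2844,1.5335
38,0.7693,-1.7382,0.4613,-2.4241,-2.1464,-1.8129,-2.8029,-0.4204,0.0104,0.0573,0.4728,7.7364,7.3102,0.5629,1.2912
39,0.7387,-1.7670,0.4204,-2.4280,-1.9345,-2.0304,-2.6533,-0.1046,0.0100,0.0450,0.4693,10.1479,8.4786,0.8152,1.0554
40,0.7115,-1.7989,0.3823,-2.4274,-1.6835,-2.2252,-2.4219,0.1820,0.0095,0.0332,0.4655,11.8273,9.6882,1.0059,0.8614
41,0.6884,-1.8335,0.3482,-2.4227,-1.4029,-2.3855,-2.1387,0.4622,0.0088,0.0221,0.4612,12.7734,10.8027,1.1226,0.6876
42,0.6695,-1.8701,0.3184,-2.4138,-1.1055,-2.5032,-1.8327,0.7308,0.0082,0.0118,0.4566,,,,


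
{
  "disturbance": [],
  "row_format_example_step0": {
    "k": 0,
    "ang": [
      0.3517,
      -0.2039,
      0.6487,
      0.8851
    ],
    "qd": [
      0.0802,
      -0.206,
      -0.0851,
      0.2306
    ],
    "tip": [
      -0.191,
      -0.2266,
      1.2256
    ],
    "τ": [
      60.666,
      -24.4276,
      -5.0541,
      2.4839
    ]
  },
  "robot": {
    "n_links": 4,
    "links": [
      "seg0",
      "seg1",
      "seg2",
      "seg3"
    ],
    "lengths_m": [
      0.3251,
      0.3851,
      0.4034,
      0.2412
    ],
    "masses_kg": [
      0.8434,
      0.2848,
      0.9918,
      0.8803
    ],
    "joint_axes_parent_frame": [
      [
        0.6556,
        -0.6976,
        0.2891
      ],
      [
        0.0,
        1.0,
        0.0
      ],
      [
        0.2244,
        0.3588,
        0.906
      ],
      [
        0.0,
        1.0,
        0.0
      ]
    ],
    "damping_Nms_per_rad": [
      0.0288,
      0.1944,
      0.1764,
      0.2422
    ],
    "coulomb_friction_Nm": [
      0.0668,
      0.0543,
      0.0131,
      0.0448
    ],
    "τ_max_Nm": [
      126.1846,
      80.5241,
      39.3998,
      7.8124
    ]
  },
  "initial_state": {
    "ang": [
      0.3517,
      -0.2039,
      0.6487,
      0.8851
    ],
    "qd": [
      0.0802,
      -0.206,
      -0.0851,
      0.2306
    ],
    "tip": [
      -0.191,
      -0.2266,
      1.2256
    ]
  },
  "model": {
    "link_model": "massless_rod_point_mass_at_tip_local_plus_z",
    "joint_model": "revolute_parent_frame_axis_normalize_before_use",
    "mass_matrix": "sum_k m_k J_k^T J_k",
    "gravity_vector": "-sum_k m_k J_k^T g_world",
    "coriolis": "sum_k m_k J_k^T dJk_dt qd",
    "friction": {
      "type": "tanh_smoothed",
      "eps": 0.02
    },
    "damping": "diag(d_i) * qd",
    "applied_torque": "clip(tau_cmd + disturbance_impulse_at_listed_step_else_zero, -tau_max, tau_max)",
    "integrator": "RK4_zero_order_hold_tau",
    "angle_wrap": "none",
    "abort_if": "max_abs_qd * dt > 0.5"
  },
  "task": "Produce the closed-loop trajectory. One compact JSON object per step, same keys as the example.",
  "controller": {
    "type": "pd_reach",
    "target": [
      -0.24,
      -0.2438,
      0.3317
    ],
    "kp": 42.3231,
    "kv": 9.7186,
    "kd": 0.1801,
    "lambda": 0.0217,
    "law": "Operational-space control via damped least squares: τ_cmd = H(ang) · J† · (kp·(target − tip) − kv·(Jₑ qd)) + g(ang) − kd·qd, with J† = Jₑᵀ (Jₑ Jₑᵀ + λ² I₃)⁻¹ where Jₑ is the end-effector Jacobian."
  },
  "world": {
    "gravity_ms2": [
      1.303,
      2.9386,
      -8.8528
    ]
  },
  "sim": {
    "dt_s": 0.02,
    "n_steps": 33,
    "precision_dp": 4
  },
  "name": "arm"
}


{"k":1,"ang":[0.3619,-0.2078,0.6572,0.9256],"qd":[0.9338,-0.1701,0.9275,3.7048],"tip":[-0.1958,-0.2282,1.217],"\u03c4":[45.8852,-17.4982,-3.9695,1.3187]}
{"k":2,"ang":[0.3868,-0.2099,0.6826,1.0191],"qd":[1.5533,-0.0333,1.5921,5.5595],"tip":[-0.2022,-0.2311,1.1966],"\u03c4":[30.3654,-9.6107,-2.5903,0.8317]}
{"k":3,"ang":[0.422,-0.2085,0.7174,1.1394],"qd":[1.9688,0.1866,1.8899,6.4186],"tip":[-0.2109,-0.2361,1.1677],"\u03c4":[16.396,-2.576,-1.2709,0.5639]}
{"k":4,"ang":[0.4639,-0.2023,0.7561,1.2708],"qd":[2.2227,0.4315,1.9967,6.705],"tip":[-0.2217,-0.2436,1.133],"\u03c4":[4.7979,3.0303,-0.1733,0.31]}
{"k":5,"ang":[0.5097,-0.1914,0.7962,1.4047],"qd":[2.3532,0.664,2.0319,6.6846],"tip":[-0.2339,-0.2531,1.0945],"\u03c4":[-4.4459,7.2618,0.6728,0.0041]}
{"k":6,"ang":[0.5571,-0.176,0.8369,1.5365],"qd":[2.391,0.8686,2.0557,6.5123],"tip":[-0.2467,-0.2642,1.0537],"\u03c4":[-11.6702,10.362,1.2965,-0.3534]}
{"k":7,"ang":[0.6045,-0.1569,0.8782,1.6642],"qd":[2.3589,1.0419,2.0967,6.2746],"tip":[-0.2594,-0.2763,1.0121],"\u03c4":[-17.274,12.5865,1.745,-0.7367]}
{"k":8,"ang":[0.6508,-0.1346,0.9207,1.787],"qd":[2.2733,1.1854,2.1688,6.019],"tip":[-0.2714,-0.289,0.9706],"\u03c4":[-21.6282,14.1511,2.0665,-1.1153]}
{"k":9,"ang":[0.695,-0.1098,0.965,1.9047],"qd":[2.1449,1.3015,2.2798,5.7722],"tip":[-0.2823,-0.3018,0.9299],"\u03c4":[-25.0543,15.2247,2.3041,-1.4627]}
{"k":10,"ang":[0.7362,-0.0829,1.012,2.0177],"qd":[1.9803,1.3919,2.4348,5.5496],"tip":[-0.2918,-0.3145,0.8907],"\u03c4":[-27.8299,15.9359,2.496,-1.7585]}
{"k":11,"ang":[0.7738,-0.0544,1.0626,2.1267],"qd":[1.7821,1.456,2.6387,5.3621],"tip":[-0.2996,-0.3268,0.8536],"\u03c4":[-30.207,16.3818,2.6768,-1.9894]}
{"k":12,"ang":[0.8071,-0.025,1.1178,2.2324],"qd":[1.5485,1.4896,2.8987,5.2203],"tip":[-0.3055,-0.3385,0.8189],"\u03c4":[-32.4383,16.6364,2.8825,-2.1481]}
{"k":13,"ang":[0.8353,0.0048,1.1788,2.3359],"qd":[1.2726,1.484,3.2259,5.1386],"tip":[-0.3094,-0.3496,0.7872],"\u03c4":[-34.8226,16.7586,3.1578,-2.2331]}
{"k":14,"ang":[0.8574,0.0338,1.2473,2.4387],"qd":[0.9402,1.4218,3.6413,5.141],"tip":[-0.3111,-0.3598,0.7588],"\u03c4":[-37.7933,16.8053,3.5737,-2.2489]}
{"k":15,"ang":[0.872,0.0608,1.3253,2.5429],"qd":[0.5254,1.2719,4.1863,5.2696],"tip":[-0.3105,-0.3691,0.7341],"\u03c4":[-42.1149,16.8584,4.268,-2.2071]}
{"k":16,"ang":[0.8771,0.0833,1.4164,2.6519],"qd":[-0.0152,0.9784,4.954,5.5992],"tip":[-0.3072,-0.3771,0.7137],"\u03c4":[-49.3059,17.1029,5.5525,-2.1296]}
{"k":17,"ang":[0.8694,0.0975,1.5273,2.7709],"qd":[-0.7463,0.4467,6.1788,6.2594],"tip":[-0.3007,-0.3836,0.6985],"\u03c4":[-61.0331,17.9373,8.0187,-2.0563]}
{"k":18,"ang":[0.8448,0.0978,1.6737,2.9081],"qd":[-1.6907,-0.4115,8.4721,7.3723],"tip":[-0.2901,-0.3875,0.6898],"\u03c4":[-48.4577,16.6273,7.9637,-2.0144]}
{"k":19,"ang":[0.8109,0.0896,1.8847,3.0505],"qd":[-1.6885,-0.3325,12.3837,6.8176],"tip":[-0.273,-0.3865,0.6898],"\u03c4":[19.9491,2.64,-3.4204,-1.8142]}
{"k":20,"ang":[0.7925,0.1037,2.1289,3.1439],"qd":[-0.2291,1.7551,11.8478,2.6966],"tip":[-0.2498,-0.3771,0.6963],"\u03c4":[29.5367,-4.2344,-5.2785,-1.4193]}
{"k":21,"ang":[0.7963,0.1535,2.3379,3.1688],"qd":[0.5757,3.1671,9.111,-0.0626],"tip":[-0.2274,-0.3628,0.7023],"\u03c4":[22.9092,-4.3889,-3.3832,-1.3095]}
{"k":22,"ang":[0.8136,0.2271,2.5031,3.1505],"qd":[1.1426,4.1656,7.3738,-1.6861],"tip":[-0.2089,-0.3498,0.7057],"\u03c4":[16.626,-8.6373,0.2326,-1.2679]}
{"k":23,"ang":[0.8396,0.3157,2.6485,3.1118],"qd":[1.4478,4.6484,7.0676,-2.1474],"tip":[-0.1934,-0.3405,0.7069],"\u03c4":[24.6384,-31.5054,6.8273,-1.3606]}
{"k":24,"ang":[0.8636,0.3958,2.799,3.0885],"qd":[0.9243,3.3324,7.8955,-0.2028],"tip":[-0.1796,-0.3343,0.7067],"\u03c4":[47.5801,-58.5867,11.3557,-1.8108]}
{"k":25,"ang":[0.8696,0.428,2.9519,3.1249],"qd":[-0.3165,-0.1889,7.1045,3.8364],"tip":[-0.1679,-0.3278,0.7051],"\u03c4":[57.5917,-57.6724,10.3146,-2.4565]}
{"k":26,"ang":[0.858,0.3958,3.0779,3.2325],"qd":[-0.8537,-3.1655,4.9759,6.9653],"tip":[-0.1614,-0.3182,0.7032],"\u03c4":[60.503,-47.7415,8.1892,-2.7484]}
{"k":27,"ang":[0.8467,0.3234,3.174,3.3859],"qd":[-0.3125,-4.1651,4.329,8.419],"tip":[-0.1624,-0.3074,0.7035],"\u03c4":[46.1499,-23.7205,2.6067,-2.57]}
{"k":28,"ang":[0.8528,0.2517,3.2674,3.5489],"qd":[0.8513,-3.1534,4.7291,7.9916],"tip":[-0.1721,-0.2985,0.7066],"\u03c4":[10.5039,7.9446,-4.3052,-2.0323]}
{"k":29,"ang":[0.8791,0.207,3.3609,3.6877],"qd":[1.7202,-1.4071,4.5757,6.0115],"tip":[-0.1893,-0.2933,0.7095],"\u03c4":[-15.2486,22.9577,-7.0271,-1.2879]}
{"k":30,"ang":[0.917,0.1935,3.4475,3.7844],"qd":[2.0629,0.0305,4.1565,3.7421],"tip":[-0.2097,-0.2927,0.7084],"\u03c4":[-26.4765,25.9819,-7.1831,-0.5373]}
{"k":31,"ang":[0.9584,0.2039,3.5258,3.8395],"qd":[2.0936,1.0183,3.7655,1.8291],"tip":[-0.2291,-0.2959,0.7023],"\u03c4":[-30.5901,25.1359,-6.6399,0.1067]}
{"k":32,"ang":[0.9992,0.2311,3.598,3.8611],"qd":[1.9938,1.7218,3.5078,0.3712],"tip":[-0.2451,-0.3016,0.6921],"\u03c4":[-31.7793,23.5448,-6.0329,0.6035]}
{"k":33,"ang":[1.0376,0.2709,3.6662,3.8581],"qd":[1.8546,2.2654,3.3549,-0.6385],"tip":[-0.2569,-0.3085,0.6794]}


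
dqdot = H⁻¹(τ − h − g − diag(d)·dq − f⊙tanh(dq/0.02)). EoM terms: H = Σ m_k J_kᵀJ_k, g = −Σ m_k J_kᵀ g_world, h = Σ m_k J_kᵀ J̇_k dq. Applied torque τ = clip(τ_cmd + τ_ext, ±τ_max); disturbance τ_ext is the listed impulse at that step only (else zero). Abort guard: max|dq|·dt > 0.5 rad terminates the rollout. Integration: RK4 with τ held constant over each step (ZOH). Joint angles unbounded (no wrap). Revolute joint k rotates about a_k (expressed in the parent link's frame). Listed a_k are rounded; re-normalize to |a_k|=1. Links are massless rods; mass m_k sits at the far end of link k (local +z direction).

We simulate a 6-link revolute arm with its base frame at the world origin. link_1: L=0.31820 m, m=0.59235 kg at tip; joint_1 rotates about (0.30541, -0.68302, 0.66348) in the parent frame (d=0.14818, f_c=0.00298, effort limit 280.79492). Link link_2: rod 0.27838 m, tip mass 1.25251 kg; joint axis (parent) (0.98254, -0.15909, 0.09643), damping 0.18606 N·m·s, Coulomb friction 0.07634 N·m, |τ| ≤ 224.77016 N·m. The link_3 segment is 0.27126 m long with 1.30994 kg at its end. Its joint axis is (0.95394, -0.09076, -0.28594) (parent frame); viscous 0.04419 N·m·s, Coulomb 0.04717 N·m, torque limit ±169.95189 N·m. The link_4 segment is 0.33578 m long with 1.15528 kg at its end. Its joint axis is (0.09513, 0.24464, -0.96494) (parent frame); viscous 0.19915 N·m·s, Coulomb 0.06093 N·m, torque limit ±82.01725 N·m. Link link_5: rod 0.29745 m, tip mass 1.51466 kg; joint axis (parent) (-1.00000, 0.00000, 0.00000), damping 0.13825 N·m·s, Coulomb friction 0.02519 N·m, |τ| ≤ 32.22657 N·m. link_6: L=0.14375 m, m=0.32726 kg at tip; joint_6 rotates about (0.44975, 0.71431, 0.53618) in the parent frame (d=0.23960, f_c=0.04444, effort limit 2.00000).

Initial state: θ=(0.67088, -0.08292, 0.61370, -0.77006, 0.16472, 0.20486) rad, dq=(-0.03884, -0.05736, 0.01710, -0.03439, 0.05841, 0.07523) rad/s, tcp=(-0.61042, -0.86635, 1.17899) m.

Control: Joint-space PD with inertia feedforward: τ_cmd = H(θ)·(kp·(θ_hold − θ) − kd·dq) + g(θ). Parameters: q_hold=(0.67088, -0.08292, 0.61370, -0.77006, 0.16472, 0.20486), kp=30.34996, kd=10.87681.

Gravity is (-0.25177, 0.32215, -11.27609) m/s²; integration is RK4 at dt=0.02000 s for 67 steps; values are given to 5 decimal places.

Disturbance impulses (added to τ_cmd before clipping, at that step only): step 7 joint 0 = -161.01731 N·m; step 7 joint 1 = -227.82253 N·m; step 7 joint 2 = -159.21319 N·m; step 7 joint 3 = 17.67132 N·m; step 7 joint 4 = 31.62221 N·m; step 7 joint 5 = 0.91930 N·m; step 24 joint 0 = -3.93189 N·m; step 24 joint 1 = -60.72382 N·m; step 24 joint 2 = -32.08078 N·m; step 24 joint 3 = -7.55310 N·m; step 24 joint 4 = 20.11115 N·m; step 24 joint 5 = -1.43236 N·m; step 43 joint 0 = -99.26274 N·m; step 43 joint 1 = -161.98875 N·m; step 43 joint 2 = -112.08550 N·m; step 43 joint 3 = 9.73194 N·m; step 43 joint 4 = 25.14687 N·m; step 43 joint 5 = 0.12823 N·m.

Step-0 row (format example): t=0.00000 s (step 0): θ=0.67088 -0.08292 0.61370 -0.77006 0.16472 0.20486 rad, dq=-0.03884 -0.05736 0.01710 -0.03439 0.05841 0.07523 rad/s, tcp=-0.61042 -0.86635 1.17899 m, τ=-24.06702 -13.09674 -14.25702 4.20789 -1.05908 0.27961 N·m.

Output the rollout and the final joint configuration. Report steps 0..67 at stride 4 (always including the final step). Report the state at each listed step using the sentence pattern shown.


t=0.08000 s (step 4): θ=0.66908 -0.08535 0.61367 -0.77132 0.16703 0.20261 rad, dq=-0.01436 -0.00426 -0.02039 -0.05475 0.00563 0.12695 rad/s, tcp=-0.61266 -0.86212 1.18109 m, τ=-25.34605 -14.74746 -15.30733 4.31459 -0.81982 0.28340 N·m.
t=0.16000 s (step 8): θ=0.66484 -0.07150 0.57645 -0.79454 0.17056 0.20152 rad, dq=-0.39658 1.51984 -3.84124 -2.38697 0.31540 0.05496 rad/s, tcp=-0.62115 -0.84868 1.19148 m, τ=10.01876 31.50952 19.08518 0.21076 -7.84662 0.06943 N·m.
t=0.24000 s (step 12): θ=0.65230 -0.00066 0.39388 -0.83977 0.19306 0.19504 rad, dq=-0.03781 0.43868 -1.14729 0.08926 0.10761 -0.11447 rad/s, tcp=-0.65613 -0.78306 1.23901 m, τ=-9.87623 7.19387 2.92457 2.01601 -4.56153 0.14557 N·m.
t=0.32000 s (step 16): θ=0.65156 0.01441 0.35364 -0.83444 0.19317 0.19758 rad, dq=0.01432 -0.01481 0.01773 0.10100 -0.04612 -0.08610 rad/s, tcp=-0.66115 -0.76831 1.25019 m, τ=-19.66695 -5.49753 -5.65549 3.43871 -3.07165 0.23793 N·m.
t=0.40000 s (step 20): θ=0.65287 0.00983 0.36879 -0.83327 0.18701 0.20078 rad, dq=0.02553 -0.10443 0.34467 0.05394 -0.07972 -0.11687 rad/s, tcp=-0.65607 -0.77676 1.24647 m, τ=-24.24871 -12.10423 -10.37707 4.09575 -2.20366 0.28299 N·m.
t=0.48000 s (step 24): θ=0.65480 0.00083 0.39986 -0.83229 0.18028 0.20313 rad, dq=0.02829 -0.13037 0.43611 0.05898 -0.07640 -0.11933 rad/s, tcp=-0.64781 -0.79276 1.23745 m, τ=-30.22838 -76.06979 -45.06210 -3.16791 18.42466 -1.13031 N·m.
t=0.56000 s (step 28): θ=0.64970 -0.03876 0.46194 -0.92189 0.22874 0.18180 rad, dq=0.00509 -0.44885 0.79471 -0.32025 0.48423 -0.14978 rad/s, tcp=-0.67668 -0.79171 1.20677 m, τ=-26.91525 -8.91280 -10.74364 5.65773 -4.49953 0.46109 N·m.
t=0.64000 s (step 32): θ=0.65165 -0.06256 0.50992 -0.92795 0.24574 0.18240 rad, dq=0.03362 -0.17406 0.42917 0.07883 -0.00689 -0.11187 rad/s, tcp=-0.68106 -0.79840 1.19188 m, τ=-27.48441 -13.35484 -13.61948 5.41452 -2.96931 0.39750 N·m.
t=0.72000 s (step 36): θ=0.65373 -0.06876 0.53236 -0.92383 0.23685 0.18691 rad, dq=0.02493 -0.01977 0.19212 0.10653 -0.17556 -0.07973 rad/s, tcp=-0.67388 -0.81048 1.18538 m, τ=-27.57047 -15.46173 -14.93111 5.20869 -2.19949 0.36629 N·m.
t=0.80000 s (step 40): θ=0.65541 -0.06811 0.54338 -0.91671 0.22067 0.19155 rad, dq=0.02247 0.01163 0.12233 0.14206 -0.21310 -0.07800 rad/s, tcp=-0.66349 -0.82284 1.18233 m, τ=-27.46157 -16.37276 -15.54079 5.03475 -1.78820 0.34811 N·m.
t=0.88000 s (step 44): θ=0.65386 -0.05133 0.50834 -0.96288 0.19704 0.19701 rad, dq=-0.28148 1.58610 -4.26047 -5.30056 -0.75580 -0.20440 rad/s, tcp=-0.66183 -0.82563 1.18452 m, τ=-5.24636 19.56794 9.62310 2.35922 -7.40444 0.29368 N·m.
t=0.96000 s (step 48): θ=0.65081 0.00816 0.34416 -1.07248 0.19665 0.18475 rad, dq=0.04403 0.27514 -0.77445 0.12735 0.06482 -0.06281 rad/s, tcp=-0.69428 -0.78740 1.20527 m, τ=-17.66113 0.82267 -1.62756 2.91061 -5.06078 0.23459 N·m.
t=1.04000 s (step 52): θ=0.65362 0.01599 0.32247 -1.05797 0.19253 0.19029 rad, dq=0.02354 -0.01333 0.07096 0.18813 -0.13684 -0.03198 rad/s, tcp=-0.69560 -0.78084 1.21270 m, τ=-23.27999 -8.33817 -7.59643 3.91154 -3.90379 0.29408 N·m.
t=1.12000 s (step 56): θ=0.65446 0.01369 0.33680 -1.04834 0.17896 0.19648 rad, dq=0.00558 -0.05283 0.28504 0.15823 -0.17664 -0.06412 rad/s, tcp=-0.68618 -0.78983 1.21251 m, τ=-25.74288 -13.11553 -10.92759 4.33785 -3.18732 0.32115 N·m.
t=1.20000 s (step 60): θ=0.65437 0.00951 0.36122 -1.03971 0.16481 0.20184 rad, dq=-0.00067 -0.06581 0.34352 0.15509 -0.16206 -0.07068 rad/s, tcp=-0.67377 -0.80357 1.20910 m, τ=-26.77748 -15.52338 -12.81707 4.50689 -2.73802 0.33150 N·m.
t=1.28000 s (step 64): θ=0.65401 0.00488 0.38694 -1.03201 0.15243 0.20677 rad, dq=-0.00167 -0.06665 0.32917 0.14121 -0.13366 -0.07489 rad/s, tcp=-0.66175 -0.81734 1.20442 m, τ=-27.15797 -16.68088 -13.89976 4.56364 -2.45803 0.33524 N·m.
t=1.34000 s (step 67): θ=0.65374 0.00149 0.40474 -1.02717 0.14469 0.21025 rad, dq=-0.00083 -0.06379 0.29900 0.12701 -0.11058 -0.07726 rad/s, tcp=-0.65386 -0.82655 1.20070 m.
final θ (rad): 0.65374 0.00149 0.40474 -1.02717 0.14469 0.21025


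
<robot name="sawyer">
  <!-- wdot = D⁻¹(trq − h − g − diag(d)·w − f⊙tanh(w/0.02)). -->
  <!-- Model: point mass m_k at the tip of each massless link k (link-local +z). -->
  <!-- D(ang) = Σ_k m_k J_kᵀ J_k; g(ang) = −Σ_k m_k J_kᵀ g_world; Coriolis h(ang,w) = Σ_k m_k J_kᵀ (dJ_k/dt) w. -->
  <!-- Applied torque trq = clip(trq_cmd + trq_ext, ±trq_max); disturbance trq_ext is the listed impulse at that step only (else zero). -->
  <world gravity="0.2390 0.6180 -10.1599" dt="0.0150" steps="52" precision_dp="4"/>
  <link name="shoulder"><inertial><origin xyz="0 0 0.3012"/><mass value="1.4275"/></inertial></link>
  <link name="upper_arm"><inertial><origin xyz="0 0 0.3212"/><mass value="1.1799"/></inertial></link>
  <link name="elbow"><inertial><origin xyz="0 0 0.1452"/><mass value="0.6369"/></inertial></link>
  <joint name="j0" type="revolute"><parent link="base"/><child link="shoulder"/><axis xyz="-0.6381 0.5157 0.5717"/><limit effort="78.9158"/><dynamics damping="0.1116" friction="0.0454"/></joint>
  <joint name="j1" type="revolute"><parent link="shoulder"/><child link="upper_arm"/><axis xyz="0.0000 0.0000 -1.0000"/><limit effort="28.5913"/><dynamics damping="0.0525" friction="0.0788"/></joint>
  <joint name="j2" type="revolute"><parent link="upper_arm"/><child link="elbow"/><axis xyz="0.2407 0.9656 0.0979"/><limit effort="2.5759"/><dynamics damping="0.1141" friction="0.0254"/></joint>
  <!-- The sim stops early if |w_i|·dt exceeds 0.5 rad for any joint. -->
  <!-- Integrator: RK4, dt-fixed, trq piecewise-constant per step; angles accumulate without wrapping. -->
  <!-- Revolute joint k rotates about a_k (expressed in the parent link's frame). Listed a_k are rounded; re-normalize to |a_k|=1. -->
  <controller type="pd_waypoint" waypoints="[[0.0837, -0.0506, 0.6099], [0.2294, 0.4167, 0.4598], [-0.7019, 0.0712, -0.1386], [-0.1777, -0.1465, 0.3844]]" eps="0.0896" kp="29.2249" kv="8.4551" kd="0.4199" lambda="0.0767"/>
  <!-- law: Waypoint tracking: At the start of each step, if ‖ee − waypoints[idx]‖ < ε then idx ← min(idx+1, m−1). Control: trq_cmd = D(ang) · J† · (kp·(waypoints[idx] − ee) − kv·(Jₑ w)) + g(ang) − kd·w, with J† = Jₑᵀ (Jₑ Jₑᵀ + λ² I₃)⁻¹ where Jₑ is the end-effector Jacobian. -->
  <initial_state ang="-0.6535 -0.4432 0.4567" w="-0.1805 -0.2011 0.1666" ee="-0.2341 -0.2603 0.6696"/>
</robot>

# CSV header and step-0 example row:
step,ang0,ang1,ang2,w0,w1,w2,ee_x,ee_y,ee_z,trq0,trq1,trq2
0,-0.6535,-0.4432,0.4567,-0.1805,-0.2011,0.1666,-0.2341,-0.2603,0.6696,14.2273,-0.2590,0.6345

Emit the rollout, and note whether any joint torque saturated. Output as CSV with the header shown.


step,ang0,ang1,ang2,w0,w1,w2,ee_x,ee_y,ee_z,trq0,trq1,trq2
1,-0.6547,-0.4405,0.4602,0.0082,0.2819,0.3256,-0.2342,-0.2608,0.6691,13.2513,-0.4460,0.4857
2,-0.6537,-0.4445,0.4664,0.1402,-0.5068,0.4699,-0.2328,-0.2603,0.6694,11.9802,-0.0830,0.3533
3,-0.6502,-0.4396,0.4723,0.3168,0.8342,0.3537,-0.2303,-0.2596,0.6702,11.5146,-0.6471,0.3476
4,-0.6452,-0.4469,0.4798,0.3629,-1.4198,0.6103,-0.2267,-0.2577,0.6717,9.9275,0.3499,0.1715
5,-0.6381,-0.4396,0.4858,0.5683,1.9990,0.2435,-0.2224,-0.2560,0.6734,10.3004,-1.1199,0.2953
6,-0.6303,-0.4504,0.4942,0.4940,-2.9256,0.8147,-0.2172,-0.2529,0.6757,7.9526,1.0374,-0.0247
7,-0.6205,-0.4365,0.4999,0.7894,4.1619,0.0438,-0.2117,-0.2508,0.6779,9.6726,-2.0336,0.2992
8,-0.6109,-0.4560,0.5101,0.5158,-5.9131,1.2351,-0.2054,-0.2465,0.6808,5.6967,2.3690,-0.3125
9,-0.5991,-0.4325,0.5157,1.0187,8.0576,-0.3068,-0.1989,-0.2443,0.6832,9.8273,-3.7107,0.3858
10,-0.5887,-0.4630,0.5295,0.4197,-10.7104,2.0120,-0.1917,-0.2388,0.6862,2.9840,4.4934,-0.7648
11,-0.5757,-0.4317,0.5370,1.2563,13.3610,-0.6803,-0.1844,-0.2366,0.6885,10.5891,-6.0178,0.4875
12,-0.5650,-0.4662,0.5563,0.2499,-15.9244,3.0367,-0.1763,-0.2304,0.6914,0.2336,6.8119,-1.3346
13,-0.5519,-0.4409,0.5696,1.4190,17.1903,-0.8109,-0.1681,-0.2276,0.6935,10.9279,-7.7068,0.4710
14,-0.5406,-0.4575,0.5929,0.1690,-17.2946,3.5752,-0.1593,-0.2221,0.6957,-1.1062,7.4616,-1.6713
15,-0.5284,-0.4571,0.6122,1.3724,15.1620,-0.6672,-0.1507,-0.2175,0.6976,9.4864,-6.8416,0.3288
16,-0.5160,-0.4472,0.6311,0.3242,-12.4385,2.8765,-0.1421,-0.2136,0.6992,-0.0724,5.3631,-1.4029
17,-0.5044,-0.4628,0.6488,1.1628,8.9959,-0.3486,-0.1341,-0.2077,0.7012,6.9533,-4.1278,0.1190
18,-0.4918,-0.4478,0.6600,0.5540,-6.3017,1.6735,-0.1265,-0.2040,0.7028,1.6210,2.6710,-0.8745
19,-0.4802,-0.4597,0.6719,0.9678,4.1056,0.0066,-0.1194,-0.1984,0.7048,4.9383,-1.9505,-0.0957
20,-0.4679,-0.4514,0.6796,0.6815,-2.6487,0.9383,-0.1125,-0.1942,0.7064,2.4843,1.0649,-0.5619
21,-0.4564,-0.4570,0.6881,0.8437,1.6294,0.2467,-0.1059,-0.1891,0.7082,3.7338,-0.8361,-0.2489
22,-0.4448,-0.4543,0.6950,0.7144,-1.0775,0.6327,-0.0995,-0.1846,0.7097,2.6520,0.3791,-0.4511
23,-0.4336,-0.4562,0.7022,0.7691,0.6760,0.3590,-0.0933,-0.1798,0.7112,3.0664,-0.3987,-0.3370
24,-0.4226,-0.4548,0.7089,0.7056,-0.3668,0.5123,-0.0873,-0.1753,0.7125,2.5596,0.0737,-0.4263
25,-0.4119,-0.4557,0.7158,0.7063,0.1383,0.4240,-0.0814,-0.1708,0.7138,2.5822,-0.1472,-0.3992
26,-0.4016,-0.4561,0.7225,0.6753,-0.0859,0.4550,-0.0758,-0.1663,0.7149,2.3687,-0.0414,-0.4284
27,-0.3916,-0.4560,0.7291,0.6572,0.0029,0.4362,-0.0703,-0.1620,0.7159,2.2717,-0.0766,-0.4331
28,-0.3819,-0.4564,0.7356,0.6351,0.0029,0.4334,-0.0650,-0.1577,0.7168,2.1515,-0.0721,-0.4450
29,-0.3726,-0.4567,0.7421,0.6128,0.0037,0.4296,-0.0599,-0.1536,0.7176,2.0405,-0.0682,-0.4557
30,-0.3636,-0.4571,0.7486,0.5905,0.0053,0.4255,-0.0550,-0.1496,0.7183,1.9379,-0.0650,-0.4657
31,-0.3549,-0.4574,0.7550,0.5683,0.0061,0.4215,-0.0503,-0.1456,0.7189,1.8427,-0.0617,-0.4752
32,-0.3466,-0.4578,0.7613,0.5461,0.0065,0.4176,-0.0458,-0.1418,0.7194,1.7545,-0.0585,-0.4843
33,-0.3386,-0.4581,0.7676,0.5241,0.0072,0.4138,-0.0414,-0.1381,0.7199,1.6732,-0.0557,-0.4928
34,-0.3309,-0.4584,0.7738,0.5024,0.0076,0.4101,-0.0372,-0.1346,0.7202,1.5980,-0.0529,-0.5010
35,-0.3236,-0.4587,0.7800,0.4810,0.0082,0.4064,-0.0332,-0.1311,0.7205,1.5289,-0.0506,-0.5088
36,-0.3165,-0.4590,0.7861,0.4600,0.0085,0.4028,-0.0293,-0.1278,0.7208,1.4651,-0.0483,-0.5162
37,-0.3098,-0.4593,0.7922,0.4394,0.0092,0.3993,-0.0256,-0.1246,0.7209,1.4067,-0.0463,-0.5232
38,-0.3034,-0.4596,0.7982,0.4193,0.0095,0.3960,-0.0221,-0.1215,0.7210,1.3529,-0.0444,-0.5299
39,-0.2973,-0.4599,0.8041,0.3997,0.0101,0.3926,-0.0187,-0.1186,0.7211,1.3038,-0.0428,-0.5363
40,-0.2914,-0.4602,0.8100,0.3806,0.0103,0.3894,-0.0155,-0.1157,0.7211,1.2588,-0.0412,-0.5425
41,-0.2859,-0.4604,0.8159,0.3621,0.0110,0.3862,-0.0124,-0.1130,0.7211,1.2178,-0.0399,-0.5483
42,-0.2806,-0.4607,0.8217,0.3441,0.0112,0.3831,-0.0094,-0.1104,0.7210,1.1804,-0.0386,-0.5539
43,-0.2756,-0.4610,0.8275,0.3267,0.0118,0.3801,-0.0066,-0.1079,0.7209,1.1464,-0.0376,-0.5593
44,-0.2708,-0.4612,0.8332,0.3099,0.0120,0.3771,-0.0039,-0.1055,0.7207,1.1155,-0.0366,-0.5645
45,-0.2663,-0.4614,0.8389,0.2937,0.0126,0.3742,-0.0013,-0.1033,0.7205,1.0877,-0.0358,-0.5695
46,-0.2621,-0.4617,0.8445,0.2781,0.0128,0.3714,0.0011,-0.1011,0.7203,1.0624,-0.0350,-0.5743
47,-0.2580,-0.4619,0.8501,0.2631,0.0133,0.3686,0.0034,-0.0990,0.7201,1.0398,-0.0345,-0.5789
48,-0.2542,-0.4621,0.8556,0.2486,0.0135,0.3659,0.0057,-0.0971,0.7198,1.0193,-0.0339,-0.5833
49,-0.2506,-0.4623,0.8611,0.2348,0.0140,0.3632,0.0078,-0.0952,0.7195,1.0011,-0.0335,-0.5876
50,-0.2472,-0.4625,0.8666,0.2216,0.0142,0.3606,0.0098,-0.0934,0.7192,0.9847,-0.0331,-0.5918
51,-0.2440,-0.4627,0.8720,0.2089,0.0146,0.3580,0.0118,-0.0917,0.7189,0.9702,-0.0328,-0.5959
52,-0.2410,-0.4629,0.8774,0.1968,0.0149,0.3555,0.0136,-0.0901,0.7185,,,
# any joint saturated: no


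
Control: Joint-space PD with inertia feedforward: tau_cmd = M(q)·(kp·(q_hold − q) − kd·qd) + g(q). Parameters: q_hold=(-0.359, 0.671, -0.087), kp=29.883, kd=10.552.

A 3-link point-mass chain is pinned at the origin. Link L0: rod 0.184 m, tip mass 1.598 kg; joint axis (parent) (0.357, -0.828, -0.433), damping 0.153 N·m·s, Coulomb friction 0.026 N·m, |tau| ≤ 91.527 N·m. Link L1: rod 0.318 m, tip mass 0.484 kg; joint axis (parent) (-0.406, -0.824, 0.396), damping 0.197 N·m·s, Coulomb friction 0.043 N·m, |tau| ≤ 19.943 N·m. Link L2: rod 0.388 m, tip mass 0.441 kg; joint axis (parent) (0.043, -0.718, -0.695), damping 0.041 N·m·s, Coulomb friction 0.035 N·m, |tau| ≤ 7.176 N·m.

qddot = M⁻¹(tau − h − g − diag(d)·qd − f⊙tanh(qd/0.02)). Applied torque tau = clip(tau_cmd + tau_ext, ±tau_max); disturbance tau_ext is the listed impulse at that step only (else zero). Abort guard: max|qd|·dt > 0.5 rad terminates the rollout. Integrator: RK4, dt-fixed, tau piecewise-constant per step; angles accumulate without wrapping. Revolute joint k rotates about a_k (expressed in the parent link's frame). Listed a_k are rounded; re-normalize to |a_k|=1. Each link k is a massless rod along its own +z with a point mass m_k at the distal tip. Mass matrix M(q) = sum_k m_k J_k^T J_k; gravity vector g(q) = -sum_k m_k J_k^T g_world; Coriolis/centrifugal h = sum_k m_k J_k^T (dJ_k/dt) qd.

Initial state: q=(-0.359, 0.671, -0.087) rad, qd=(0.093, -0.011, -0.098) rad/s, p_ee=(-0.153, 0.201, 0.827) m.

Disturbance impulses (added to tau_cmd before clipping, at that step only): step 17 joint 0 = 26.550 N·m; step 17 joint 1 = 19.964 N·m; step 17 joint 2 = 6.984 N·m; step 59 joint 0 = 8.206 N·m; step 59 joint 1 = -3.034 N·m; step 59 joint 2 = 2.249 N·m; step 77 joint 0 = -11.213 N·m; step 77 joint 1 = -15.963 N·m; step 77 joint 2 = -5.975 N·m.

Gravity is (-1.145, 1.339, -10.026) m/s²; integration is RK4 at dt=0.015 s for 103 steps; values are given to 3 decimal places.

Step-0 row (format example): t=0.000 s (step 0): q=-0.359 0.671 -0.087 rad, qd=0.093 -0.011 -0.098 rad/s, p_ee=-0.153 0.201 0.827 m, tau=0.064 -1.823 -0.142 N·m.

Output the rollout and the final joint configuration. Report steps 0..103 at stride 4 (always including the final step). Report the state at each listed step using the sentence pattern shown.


t=0.060 s (step 4): q=-0.356 0.671 -0.088 rad, qd=0.019 0.005 0.002 rad/s, p_ee=-0.154 0.200 0.827 m, tau=0.136 -1.785 -0.136 N·m.
t=0.120 s (step 8): q=-0.356 0.671 -0.088 rad, qd=0.004 0.003 0.001 rad/s, p_ee=-0.155 0.200 0.827 m, tau=0.178 -1.751 -0.125 N·m.
t=0.180 s (step 12): q=-0.356 0.671 -0.088 rad, qd=-0.002 -0.000 0.000 rad/s, p_ee=-0.155 0.200 0.827 m, tau=0.201 -1.732 -0.119 N·m.
t=0.240 s (step 16): q=-0.356 0.671 -0.088 rad, qd=-0.004 -0.001 -0.000 rad/s, p_ee=-0.155 0.200 0.827 m, tau=0.213 -1.722 -0.115 N·m.
t=0.300 s (step 20): q=-0.313 0.671 -0.085 rad, qd=0.897 0.007 0.076 rad/s, p_ee=-0.181 0.190 0.824 m, tau=-3.345 -4.338 -1.032 N·m.
t=0.360 s (step 24): q=-0.277 0.672 -0.083 rad, qd=0.340 0.018 0.013 rad/s, p_ee=-0.204 0.182 0.820 m, tau=-2.174 -3.402 -0.699 N·m.
t=0.420 s (step 28): q=-0.267 0.673 -0.082 rad, qd=0.038 0.010 0.003 rad/s, p_ee=-0.210 0.180 0.819 m, tau=-1.382 -2.785 -0.483 N·m.
t=0.480 s (step 32): q=-0.269 0.673 -0.082 rad, qd=-0.099 -0.009 -0.005 rad/s, p_ee=-0.209 0.180 0.819 m, tau=-0.872 -2.392 -0.348 N·m.
t=0.540 s (step 36): q=-0.277 0.672 -0.083 rad, qd=-0.161 -0.014 -0.006 rad/s, p_ee=-0.204 0.182 0.820 m, tau=-0.532 -2.146 -0.264 N·m.
t=0.600 s (step 40): q=-0.288 0.671 -0.083 rad, qd=-0.178 -0.016 -0.007 rad/s, p_ee=-0.197 0.184 0.822 m, tau=-0.302 -1.988 -0.210 N·m.
t=0.660 s (step 44): q=-0.298 0.670 -0.084 rad, qd=-0.172 -0.015 -0.006 rad/s, p_ee=-0.190 0.187 0.823 m, tau=-0.146 -1.887 -0.175 N·m.
t=0.720 s (step 48): q=-0.308 0.670 -0.084 rad, qd=-0.154 -0.013 -0.006 rad/s, p_ee=-0.183 0.189 0.824 m, tau=-0.039 -1.822 -0.154 N·m.
t=0.780 s (step 52): q=-0.317 0.669 -0.084 rad, qd=-0.133 -0.012 -0.006 rad/s, p_ee=-0.178 0.191 0.825 m, tau=0.033 -1.782 -0.140 N·m.
t=0.840 s (step 56): q=-0.324 0.668 -0.085 rad, qd=-0.111 -0.010 -0.005 rad/s, p_ee=-0.173 0.192 0.825 m, tau=0.083 -1.757 -0.132 N·m.
t=0.900 s (step 60): q=-0.317 0.650 -0.073 rad, qd=1.598 -2.277 1.537 rad/s, p_ee=-0.168 0.189 0.828 m, tau=-1.229 -1.278 -0.488 N·m.
t=0.960 s (step 64): q=-0.259 0.568 -0.027 rad, qd=0.505 -0.701 0.256 rad/s, p_ee=-0.164 0.169 0.839 m, tau=-0.815 -1.564 -0.351 N·m.
t=1.020 s (step 68): q=-0.244 0.547 -0.024 rad, qd=0.032 -0.087 -0.018 rad/s, p_ee=-0.161 0.164 0.841 m, tau=-0.516 -1.692 -0.298 N·m.
t=1.080 s (step 72): q=-0.248 0.549 -0.024 rad, qd=-0.131 0.086 -0.011 rad/s, p_ee=-0.159 0.166 0.841 m, tau=-0.321 -1.702 -0.271 N·m.
t=1.140 s (step 76): q=-0.258 0.555 -0.025 rad, qd=-0.178 0.135 -0.010 rad/s, p_ee=-0.157 0.168 0.841 m, tau=-0.185 -1.681 -0.248 N·m.
t=1.200 s (step 80): q=-0.240 0.525 -0.101 rad, qd=0.330 -0.597 -1.513 rad/s, p_ee=-0.131 0.172 0.848 m, tau=1.363 0.306 0.541 N·m.
t=1.260 s (step 84): q=-0.235 0.508 -0.156 rad, qd=-0.090 -0.054 -0.466 rad/s, p_ee=-0.110 0.177 0.851 m, tau=0.893 -0.506 0.287 N·m.
t=1.320 s (step 88): q=-0.245 0.512 -0.168 rad, qd=-0.204 0.146 0.001 rad/s, p_ee=-0.103 0.181 0.851 m, tau=0.587 -0.962 0.133 N·m.
t=1.380 s (step 92): q=-0.257 0.524 -0.167 rad, qd=-0.189 0.238 0.016 rad/s, p_ee=-0.103 0.185 0.849 m, tau=0.395 -1.236 0.064 N·m.
t=1.440 s (step 96): q=-0.267 0.539 -0.166 rad, qd=-0.160 0.261 0.017 rad/s, p_ee=-0.107 0.188 0.847 m, tau=0.271 -1.407 0.023 N·m.
t=1.500 s (step 100): q=-0.276 0.554 -0.165 rad, qd=-0.132 0.249 0.017 rad/s, p_ee=-0.111 0.191 0.845 m, tau=0.192 -1.514 -0.003 N·m.
t=1.545 s (step 103): q=-0.281 0.565 -0.164 rad, qd=-0.113 0.231 0.018 rad/s, p_ee=-0.115 0.193 0.843 m.
final q (rad): -0.281 0.565 -0.164


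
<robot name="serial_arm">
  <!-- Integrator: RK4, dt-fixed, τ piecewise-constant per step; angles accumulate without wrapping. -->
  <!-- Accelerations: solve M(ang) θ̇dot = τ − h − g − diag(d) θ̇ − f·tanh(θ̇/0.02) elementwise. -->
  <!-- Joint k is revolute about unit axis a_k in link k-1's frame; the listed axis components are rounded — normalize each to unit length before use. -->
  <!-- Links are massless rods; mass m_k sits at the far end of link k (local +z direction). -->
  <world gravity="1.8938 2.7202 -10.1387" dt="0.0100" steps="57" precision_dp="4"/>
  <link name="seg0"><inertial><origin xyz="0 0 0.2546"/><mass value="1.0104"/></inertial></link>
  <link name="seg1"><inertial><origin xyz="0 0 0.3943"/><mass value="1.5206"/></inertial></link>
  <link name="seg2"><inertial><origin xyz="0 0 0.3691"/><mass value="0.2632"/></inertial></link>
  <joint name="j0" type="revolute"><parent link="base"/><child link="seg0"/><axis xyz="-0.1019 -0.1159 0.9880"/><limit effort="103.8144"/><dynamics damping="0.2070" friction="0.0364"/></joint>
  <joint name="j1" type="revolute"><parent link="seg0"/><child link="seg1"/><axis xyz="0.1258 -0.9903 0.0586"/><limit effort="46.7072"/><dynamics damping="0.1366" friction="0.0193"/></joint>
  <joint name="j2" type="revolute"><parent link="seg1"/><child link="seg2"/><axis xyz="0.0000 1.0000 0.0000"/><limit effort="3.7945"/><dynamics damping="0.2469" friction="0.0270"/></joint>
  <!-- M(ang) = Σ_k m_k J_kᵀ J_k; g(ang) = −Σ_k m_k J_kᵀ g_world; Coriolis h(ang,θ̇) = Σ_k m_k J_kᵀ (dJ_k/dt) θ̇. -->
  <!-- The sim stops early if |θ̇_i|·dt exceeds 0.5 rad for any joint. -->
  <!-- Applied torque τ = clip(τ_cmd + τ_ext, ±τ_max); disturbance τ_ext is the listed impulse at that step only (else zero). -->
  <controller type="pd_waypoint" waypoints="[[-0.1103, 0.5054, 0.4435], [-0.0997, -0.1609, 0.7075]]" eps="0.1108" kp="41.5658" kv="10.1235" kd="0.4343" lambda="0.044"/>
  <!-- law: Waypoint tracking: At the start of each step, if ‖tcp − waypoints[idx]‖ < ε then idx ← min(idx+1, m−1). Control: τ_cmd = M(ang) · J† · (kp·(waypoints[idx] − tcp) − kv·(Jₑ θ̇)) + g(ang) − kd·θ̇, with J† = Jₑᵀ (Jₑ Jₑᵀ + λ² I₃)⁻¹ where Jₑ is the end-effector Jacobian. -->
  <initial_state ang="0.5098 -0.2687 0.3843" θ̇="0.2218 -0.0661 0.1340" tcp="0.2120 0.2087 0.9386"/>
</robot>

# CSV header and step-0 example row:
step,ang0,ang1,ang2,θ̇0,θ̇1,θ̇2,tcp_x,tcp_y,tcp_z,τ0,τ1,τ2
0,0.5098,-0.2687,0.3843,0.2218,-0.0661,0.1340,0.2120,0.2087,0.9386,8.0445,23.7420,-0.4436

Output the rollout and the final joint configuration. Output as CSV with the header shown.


step,ang0,ang1,ang2,θ̇0,θ̇1,θ̇2,tcp_x,tcp_y,tcp_z,τ0,τ1,τ2
1,0.5148,-0.2657,0.3940,0.7851,0.6502,1.7744,0.2114,0.2104,0.9375,7.0042,21.7366,-1.1473
2,0.5251,-0.2564,0.4169,1.2685,1.2038,2.7740,0.2091,0.2129,0.9354,5.8941,19.3156,-1.4578
3,0.5399,-0.2423,0.4475,1.6901,1.6191,3.3334,0.2046,0.2158,0.9331,4.7856,16.7327,-1.5200
4,0.5586,-0.2246,0.4821,2.0620,1.9170,3.5950,0.1979,0.2190,0.9307,3.7358,14.1928,-1.4328
5,0.5808,-0.2044,0.5184,2.3916,2.1175,3.6619,0.1891,0.2222,0.9284,2.7812,11.8299,-1.2643
6,0.6062,-0.1827,0.5548,2.6825,2.2386,3.6083,0.1783,0.2253,0.9264,1.9405,9.7119,-1.0603
7,0.6342,-0.1600,0.5902,2.9352,2.2968,3.4864,0.1659,0.2282,0.9245,1.2194,7.8594,-0.8502
8,0.6646,-0.1370,0.6243,3.1481,2.3062,3.3312,0.1522,0.2309,0.9227,0.6157,6.2650,-0.6519
9,0.6970,-0.1141,0.6568,3.3184,2.2790,3.1657,0.1376,0.2333,0.9209,0.1234,4.9072,-0.4750
10,0.7308,-0.0915,0.6876,3.4427,2.2250,3.0036,0.1224,0.2353,0.9192,-0.2659,3.7589,-0.3239
11,0.7656,-0.0697,0.7168,3.5185,2.1526,2.8525,0.1069,0.2369,0.9174,-0.5616,2.7925,-0.1994
12,0.8009,-0.0486,0.7447,3.5445,2.0683,2.7162,0.0915,0.2381,0.9154,-0.7738,1.9821,-0.1004
13,0.8363,-0.0284,0.7712,3.5213,1.9772,2.5956,0.0763,0.2388,0.9133,-0.9128,1.3048,-0.0245
14,0.8712,-0.0091,0.7966,3.4518,1.8830,2.4900,0.0616,0.2391,0.9111,-0.9895,0.7409,0.0312
15,0.9052,0.0093,0.8210,3.3411,1.7883,2.3980,0.0476,0.2389,0.9087,-1.0145,0.2735,0.0699
16,0.9379,0.0267,0.8446,3.1959,1.6945,2.3177,0.0344,0.2384,0.9061,-0.9985,-0.1112,0.0942
17,0.9691,0.0431,0.8674,3.0245,1.6023,2.2472,0.0221,0.2376,0.9033,-0.9514,-0.4251,0.1067
18,0.9984,0.0587,0.8895,2.8353,1.5118,2.1847,0.0108,0.2365,0.9005,-0.8825,-0.6779,0.1095
19,1.0258,0.0734,0.9111,2.6369,1.4228,2.1288,0.0006,0.2353,0.8975,-0.7999,-0.8780,0.1045
20,1.0512,0.0871,0.9321,2.4369,1.3348,2.0780,-0.0087,0.2340,0.8944,-0.7103,-1.0326,0.0931
21,1.0746,0.1000,0.9526,2.2417,1.2475,2.0314,-0.0170,0.2326,0.8911,-0.6192,-1.1480,0.0764
22,1.0961,0.1121,0.9727,2.0563,1.1605,1.9880,-0.0244,0.2313,0.8878,-0.5305,-1.2298,0.0555
23,1.1158,0.1232,0.9924,1.8840,1.0735,1.9473,-0.0310,0.2302,0.8844,-0.4471,-1.2830,0.0312
24,1.1339,0.1335,1.0116,1.7269,0.9865,1.9086,-0.0367,0.2293,0.8808,-0.3707,-1.3118,0.0042
25,1.1504,0.1430,1.0305,1.5856,0.8995,1.8714,-0.0418,0.2285,0.8772,-0.3019,-1.3202,-0.0250
26,1.1657,0.1515,1.0490,1.4600,0.8126,1.8353,-0.0462,0.2281,0.8734,-0.2410,-1.3115,-0.0559
27,1.1797,0.1592,1.0672,1.3493,0.7262,1.8001,-0.0501,0.2279,0.8696,-0.1876,-1.2883,-0.0879
28,1.1927,0.1660,1.0850,1.2521,0.6403,1.7653,-0.0535,0.2281,0.8656,-0.1411,-1.2531,-0.1208
29,1.2048,0.1720,1.1025,1.1670,0.5554,1.7307,-0.0565,0.2286,0.8616,-0.1008,-1.2077,-0.1541
30,1.2161,0.1771,1.1196,1.0924,0.4715,1.6962,-0.0591,0.2294,0.8574,-0.0658,-1.1537,-0.1876
31,1.2267,0.1814,1.1364,1.0268,0.3890,1.6615,-0.0614,0.2305,0.8532,-0.0353,-1.0922,-0.2210
32,1.2367,0.1849,1.1528,0.9688,0.3081,1.6266,-0.0634,0.2320,0.8488,-0.0086,-1.0242,-0.2543
33,1.2461,0.1876,1.1689,0.9173,0.2288,1.5913,-0.0651,0.2338,0.8444,0.0151,-0.9503,-0.2871
34,1.2551,0.1895,1.1846,0.8712,0.1513,1.5556,-0.0667,0.2358,0.8398,0.0363,-0.8712,-0.3194
35,1.2636,0.1906,1.2000,0.8297,0.0758,1.5195,-0.0680,0.2382,0.8352,0.0555,-0.7872,-0.3510
36,1.2717,0.1910,1.2150,0.7918,0.0024,1.4831,-0.0692,0.2409,0.8305,0.0732,-0.6991,-0.3820
37,1.2794,0.1907,1.2297,0.7558,-0.0675,1.4476,-0.0702,0.2438,0.8257,0.0904,-0.6102,-0.4129
38,1.2868,0.1897,1.2440,0.7229,-0.1353,1.4114,-0.0710,0.2469,0.8208,0.1066,-0.5174,-0.4426
39,1.2939,0.1880,1.2579,0.6927,-0.2012,1.3743,-0.0718,0.2503,0.8158,0.1218,-0.4203,-0.4713
40,1.3007,0.1857,1.2714,0.6649,-0.2649,1.3366,-0.0724,0.2539,0.8108,0.1366,-0.3191,-0.4989
41,1.3072,0.1827,1.2846,0.6391,-0.3265,1.2984,-0.0729,0.2577,0.8057,0.1510,-0.2140,-0.5255
42,1.3135,0.1792,1.2974,0.6151,-0.3859,1.2599,-0.0734,0.2616,0.8005,0.1653,-0.1050,-0.5511
43,1.3195,0.1750,1.3098,0.5925,-0.4430,1.2212,-0.0738,0.2658,0.7952,0.1796,0.0075,-0.5758
44,1.3253,0.1703,1.3218,0.5713,-0.4978,1.1824,-0.0741,0.2700,0.7899,0.1940,0.1234,-0.5996
45,1.3309,0.1651,1.3334,0.5514,-0.5503,1.1435,-0.0743,0.2744,0.7846,0.2086,0.2425,-0.6225
46,1.3364,0.1593,1.3447,0.5326,-0.6003,1.1047,-0.0745,0.2790,0.7791,0.2235,0.3645,-0.6445
47,1.3416,0.1531,1.3555,0.5148,-0.6480,1.0661,-0.0747,0.2836,0.7737,0.2386,0.4894,-0.6656
48,1.3467,0.1464,1.3660,0.4981,-0.6932,1.0277,-0.0748,0.2883,0.7681,0.2540,0.6167,-0.6858
49,1.3516,0.1392,1.3761,0.4823,-0.7360,0.9895,-0.0748,0.2931,0.7626,0.2697,0.7464,-0.7052
50,1.3563,0.1317,1.3858,0.4675,-0.7764,0.9518,-0.0748,0.2980,0.7570,0.2857,0.8781,-0.7237
51,1.3609,0.1237,1.3951,0.4535,-0.8143,0.9144,-0.0748,0.3029,0.7513,0.3019,1.0117,-0.7413
52,1.3654,0.1154,1.4041,0.4403,-0.8498,0.8776,-0.0748,0.3079,0.7457,0.3184,1.1467,-0.7581
53,1.3697,0.1067,1.4127,0.4279,-0.8829,0.8413,-0.0747,0.3129,0.7400,0.3351,1.2830,-0.7741
54,1.3739,0.0978,1.4209,0.4163,-0.9135,0.8056,-0.0746,0.3179,0.7342,0.3521,1.4203,-0.7893
55,1.3780,0.0885,1.4288,0.4054,-0.9417,0.7705,-0.0745,0.3229,0.7285,0.3691,1.5583,-0.8037
56,1.3820,0.0789,1.4363,0.3952,-0.9675,0.7362,-0.0744,0.3280,0.7227,0.3863,1.6968,-0.8173
57,1.3859,0.0691,1.4435,0.3856,-0.9909,0.7026,-0.0743,0.3330,0.7169,,,
# final ang (rad): 1.3859 0.0691 1.4435
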